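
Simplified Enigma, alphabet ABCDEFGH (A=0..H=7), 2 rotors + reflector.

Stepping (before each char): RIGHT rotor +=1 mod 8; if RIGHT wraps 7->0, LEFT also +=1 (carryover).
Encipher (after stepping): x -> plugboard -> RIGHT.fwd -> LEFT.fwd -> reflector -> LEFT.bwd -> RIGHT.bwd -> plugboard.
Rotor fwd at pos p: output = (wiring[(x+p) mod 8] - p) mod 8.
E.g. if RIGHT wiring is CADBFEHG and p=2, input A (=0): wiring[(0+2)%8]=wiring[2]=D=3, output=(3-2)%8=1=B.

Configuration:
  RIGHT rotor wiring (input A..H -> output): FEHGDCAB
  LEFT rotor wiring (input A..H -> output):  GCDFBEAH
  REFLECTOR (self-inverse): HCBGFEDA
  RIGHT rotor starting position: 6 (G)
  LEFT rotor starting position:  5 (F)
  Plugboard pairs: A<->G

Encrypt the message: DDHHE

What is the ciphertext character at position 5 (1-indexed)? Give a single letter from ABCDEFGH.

Char 1 ('D'): step: R->7, L=5; D->plug->D->R->A->L->H->refl->A->L'->G->R'->B->plug->B
Char 2 ('D'): step: R->0, L->6 (L advanced); D->plug->D->R->G->L->D->refl->G->L'->H->R'->C->plug->C
Char 3 ('H'): step: R->1, L=6; H->plug->H->R->E->L->F->refl->E->L'->D->R'->A->plug->G
Char 4 ('H'): step: R->2, L=6; H->plug->H->R->C->L->A->refl->H->L'->F->R'->A->plug->G
Char 5 ('E'): step: R->3, L=6; E->plug->E->R->G->L->D->refl->G->L'->H->R'->C->plug->C

C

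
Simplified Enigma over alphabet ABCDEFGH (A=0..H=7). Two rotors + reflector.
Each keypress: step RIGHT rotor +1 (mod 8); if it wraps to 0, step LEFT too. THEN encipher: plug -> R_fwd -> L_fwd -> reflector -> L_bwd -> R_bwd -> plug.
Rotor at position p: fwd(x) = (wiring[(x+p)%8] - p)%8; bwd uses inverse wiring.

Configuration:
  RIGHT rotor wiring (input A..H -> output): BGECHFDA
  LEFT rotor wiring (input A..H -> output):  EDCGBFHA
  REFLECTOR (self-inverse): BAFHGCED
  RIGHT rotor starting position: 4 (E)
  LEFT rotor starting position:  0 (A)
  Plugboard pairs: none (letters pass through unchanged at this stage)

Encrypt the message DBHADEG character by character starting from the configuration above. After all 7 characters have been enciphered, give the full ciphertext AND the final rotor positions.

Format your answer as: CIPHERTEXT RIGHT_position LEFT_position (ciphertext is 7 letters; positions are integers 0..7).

Answer: FACGGDH 3 1

Derivation:
Char 1 ('D'): step: R->5, L=0; D->plug->D->R->E->L->B->refl->A->L'->H->R'->F->plug->F
Char 2 ('B'): step: R->6, L=0; B->plug->B->R->C->L->C->refl->F->L'->F->R'->A->plug->A
Char 3 ('H'): step: R->7, L=0; H->plug->H->R->E->L->B->refl->A->L'->H->R'->C->plug->C
Char 4 ('A'): step: R->0, L->1 (L advanced); A->plug->A->R->B->L->B->refl->A->L'->D->R'->G->plug->G
Char 5 ('D'): step: R->1, L=1; D->plug->D->R->G->L->H->refl->D->L'->H->R'->G->plug->G
Char 6 ('E'): step: R->2, L=1; E->plug->E->R->B->L->B->refl->A->L'->D->R'->D->plug->D
Char 7 ('G'): step: R->3, L=1; G->plug->G->R->D->L->A->refl->B->L'->B->R'->H->plug->H
Final: ciphertext=FACGGDH, RIGHT=3, LEFT=1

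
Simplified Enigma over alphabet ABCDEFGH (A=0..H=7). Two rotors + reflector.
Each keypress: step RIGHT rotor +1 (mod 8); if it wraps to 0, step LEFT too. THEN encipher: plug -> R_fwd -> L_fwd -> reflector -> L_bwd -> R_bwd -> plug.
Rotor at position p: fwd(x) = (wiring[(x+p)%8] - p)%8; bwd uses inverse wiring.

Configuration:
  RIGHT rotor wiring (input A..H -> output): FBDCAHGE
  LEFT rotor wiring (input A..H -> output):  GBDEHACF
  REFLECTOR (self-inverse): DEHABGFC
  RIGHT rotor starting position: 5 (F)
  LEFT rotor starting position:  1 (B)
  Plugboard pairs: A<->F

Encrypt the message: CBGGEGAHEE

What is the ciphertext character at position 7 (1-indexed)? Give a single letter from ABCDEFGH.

Char 1 ('C'): step: R->6, L=1; C->plug->C->R->H->L->F->refl->G->L'->D->R'->D->plug->D
Char 2 ('B'): step: R->7, L=1; B->plug->B->R->G->L->E->refl->B->L'->F->R'->A->plug->F
Char 3 ('G'): step: R->0, L->2 (L advanced); G->plug->G->R->G->L->E->refl->B->L'->A->R'->E->plug->E
Char 4 ('G'): step: R->1, L=2; G->plug->G->R->D->L->G->refl->F->L'->C->R'->B->plug->B
Char 5 ('E'): step: R->2, L=2; E->plug->E->R->E->L->A->refl->D->L'->F->R'->D->plug->D
Char 6 ('G'): step: R->3, L=2; G->plug->G->R->G->L->E->refl->B->L'->A->R'->H->plug->H
Char 7 ('A'): step: R->4, L=2; A->plug->F->R->F->L->D->refl->A->L'->E->R'->A->plug->F

F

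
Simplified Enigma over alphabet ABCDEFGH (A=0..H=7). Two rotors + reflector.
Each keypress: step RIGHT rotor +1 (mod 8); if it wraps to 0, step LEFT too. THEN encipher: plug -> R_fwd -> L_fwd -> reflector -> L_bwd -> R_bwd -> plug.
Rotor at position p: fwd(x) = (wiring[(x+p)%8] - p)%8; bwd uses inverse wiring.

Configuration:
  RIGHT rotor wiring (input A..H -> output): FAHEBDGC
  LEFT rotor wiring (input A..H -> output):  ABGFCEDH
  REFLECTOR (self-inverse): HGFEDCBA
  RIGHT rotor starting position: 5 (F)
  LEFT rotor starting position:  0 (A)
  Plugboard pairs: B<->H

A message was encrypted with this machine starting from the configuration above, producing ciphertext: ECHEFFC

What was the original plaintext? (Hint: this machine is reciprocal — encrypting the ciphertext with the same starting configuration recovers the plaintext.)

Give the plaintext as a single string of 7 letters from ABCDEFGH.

Answer: DFCBCBF

Derivation:
Char 1 ('E'): step: R->6, L=0; E->plug->E->R->B->L->B->refl->G->L'->C->R'->D->plug->D
Char 2 ('C'): step: R->7, L=0; C->plug->C->R->B->L->B->refl->G->L'->C->R'->F->plug->F
Char 3 ('H'): step: R->0, L->1 (L advanced); H->plug->B->R->A->L->A->refl->H->L'->H->R'->C->plug->C
Char 4 ('E'): step: R->1, L=1; E->plug->E->R->C->L->E->refl->D->L'->E->R'->H->plug->B
Char 5 ('F'): step: R->2, L=1; F->plug->F->R->A->L->A->refl->H->L'->H->R'->C->plug->C
Char 6 ('F'): step: R->3, L=1; F->plug->F->R->C->L->E->refl->D->L'->E->R'->H->plug->B
Char 7 ('C'): step: R->4, L=1; C->plug->C->R->C->L->E->refl->D->L'->E->R'->F->plug->F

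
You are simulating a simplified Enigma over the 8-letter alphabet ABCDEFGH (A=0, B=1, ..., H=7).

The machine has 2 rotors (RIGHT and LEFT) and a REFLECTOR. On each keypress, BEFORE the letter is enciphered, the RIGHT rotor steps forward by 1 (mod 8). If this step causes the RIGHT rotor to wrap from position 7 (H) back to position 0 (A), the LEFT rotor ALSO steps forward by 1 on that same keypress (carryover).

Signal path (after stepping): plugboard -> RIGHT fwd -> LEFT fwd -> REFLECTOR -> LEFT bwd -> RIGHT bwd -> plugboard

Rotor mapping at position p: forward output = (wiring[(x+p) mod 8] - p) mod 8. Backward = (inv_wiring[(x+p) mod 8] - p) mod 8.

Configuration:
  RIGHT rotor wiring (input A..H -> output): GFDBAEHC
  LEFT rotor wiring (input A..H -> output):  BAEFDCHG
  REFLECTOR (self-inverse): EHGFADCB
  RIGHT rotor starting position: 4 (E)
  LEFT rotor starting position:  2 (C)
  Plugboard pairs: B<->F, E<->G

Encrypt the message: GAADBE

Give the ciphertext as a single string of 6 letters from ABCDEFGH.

Answer: AFECAC

Derivation:
Char 1 ('G'): step: R->5, L=2; G->plug->E->R->A->L->C->refl->G->L'->H->R'->A->plug->A
Char 2 ('A'): step: R->6, L=2; A->plug->A->R->B->L->D->refl->F->L'->E->R'->B->plug->F
Char 3 ('A'): step: R->7, L=2; A->plug->A->R->D->L->A->refl->E->L'->F->R'->G->plug->E
Char 4 ('D'): step: R->0, L->3 (L advanced); D->plug->D->R->B->L->A->refl->E->L'->D->R'->C->plug->C
Char 5 ('B'): step: R->1, L=3; B->plug->F->R->G->L->F->refl->D->L'->E->R'->A->plug->A
Char 6 ('E'): step: R->2, L=3; E->plug->G->R->E->L->D->refl->F->L'->G->R'->C->plug->C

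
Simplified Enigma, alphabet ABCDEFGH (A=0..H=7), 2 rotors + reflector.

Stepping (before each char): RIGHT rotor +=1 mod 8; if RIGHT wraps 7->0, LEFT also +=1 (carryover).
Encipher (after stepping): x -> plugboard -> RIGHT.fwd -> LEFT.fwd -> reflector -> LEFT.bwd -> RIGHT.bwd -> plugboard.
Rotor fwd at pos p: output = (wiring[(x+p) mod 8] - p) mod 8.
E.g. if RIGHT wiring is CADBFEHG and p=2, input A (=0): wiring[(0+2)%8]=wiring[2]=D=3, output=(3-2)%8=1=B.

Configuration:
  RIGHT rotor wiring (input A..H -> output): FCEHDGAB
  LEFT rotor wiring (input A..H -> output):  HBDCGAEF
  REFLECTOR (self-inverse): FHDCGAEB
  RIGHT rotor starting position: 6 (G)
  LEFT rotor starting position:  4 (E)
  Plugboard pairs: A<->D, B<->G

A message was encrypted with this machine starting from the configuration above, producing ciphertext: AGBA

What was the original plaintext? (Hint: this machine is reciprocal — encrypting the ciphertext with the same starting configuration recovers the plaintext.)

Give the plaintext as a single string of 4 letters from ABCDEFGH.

Char 1 ('A'): step: R->7, L=4; A->plug->D->R->F->L->F->refl->A->L'->C->R'->A->plug->D
Char 2 ('G'): step: R->0, L->5 (L advanced); G->plug->B->R->C->L->A->refl->F->L'->G->R'->F->plug->F
Char 3 ('B'): step: R->1, L=5; B->plug->G->R->A->L->D->refl->C->L'->D->R'->B->plug->G
Char 4 ('A'): step: R->2, L=5; A->plug->D->R->E->L->E->refl->G->L'->F->R'->B->plug->G

Answer: DFGG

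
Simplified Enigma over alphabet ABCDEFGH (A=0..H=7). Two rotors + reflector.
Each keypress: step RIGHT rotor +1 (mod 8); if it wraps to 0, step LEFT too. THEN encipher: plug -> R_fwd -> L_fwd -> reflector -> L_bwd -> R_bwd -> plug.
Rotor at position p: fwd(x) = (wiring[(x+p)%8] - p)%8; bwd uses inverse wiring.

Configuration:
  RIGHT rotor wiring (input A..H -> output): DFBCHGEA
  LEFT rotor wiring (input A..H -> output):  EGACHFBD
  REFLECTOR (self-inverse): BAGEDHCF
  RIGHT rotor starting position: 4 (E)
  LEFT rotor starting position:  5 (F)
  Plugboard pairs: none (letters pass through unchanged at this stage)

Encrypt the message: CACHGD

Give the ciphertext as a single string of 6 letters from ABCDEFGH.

Answer: DEEBCE

Derivation:
Char 1 ('C'): step: R->5, L=5; C->plug->C->R->D->L->H->refl->F->L'->G->R'->D->plug->D
Char 2 ('A'): step: R->6, L=5; A->plug->A->R->G->L->F->refl->H->L'->D->R'->E->plug->E
Char 3 ('C'): step: R->7, L=5; C->plug->C->R->G->L->F->refl->H->L'->D->R'->E->plug->E
Char 4 ('H'): step: R->0, L->6 (L advanced); H->plug->H->R->A->L->D->refl->E->L'->F->R'->B->plug->B
Char 5 ('G'): step: R->1, L=6; G->plug->G->R->H->L->H->refl->F->L'->B->R'->C->plug->C
Char 6 ('D'): step: R->2, L=6; D->plug->D->R->E->L->C->refl->G->L'->C->R'->E->plug->E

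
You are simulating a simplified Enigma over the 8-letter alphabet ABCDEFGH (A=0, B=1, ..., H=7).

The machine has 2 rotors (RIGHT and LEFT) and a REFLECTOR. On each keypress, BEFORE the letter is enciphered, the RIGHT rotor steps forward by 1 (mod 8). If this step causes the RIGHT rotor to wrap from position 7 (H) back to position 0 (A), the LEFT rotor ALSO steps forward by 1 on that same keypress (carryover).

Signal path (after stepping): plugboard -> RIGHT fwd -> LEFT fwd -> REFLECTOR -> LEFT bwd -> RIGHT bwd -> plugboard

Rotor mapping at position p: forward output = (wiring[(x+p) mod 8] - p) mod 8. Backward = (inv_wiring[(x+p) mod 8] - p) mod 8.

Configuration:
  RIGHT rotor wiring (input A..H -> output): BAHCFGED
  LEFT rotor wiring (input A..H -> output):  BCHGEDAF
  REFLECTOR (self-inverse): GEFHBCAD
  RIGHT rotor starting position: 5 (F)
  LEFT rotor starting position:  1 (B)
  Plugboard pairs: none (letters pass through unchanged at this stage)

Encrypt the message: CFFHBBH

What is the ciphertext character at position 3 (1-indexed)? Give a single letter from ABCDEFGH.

Char 1 ('C'): step: R->6, L=1; C->plug->C->R->D->L->D->refl->H->L'->F->R'->B->plug->B
Char 2 ('F'): step: R->7, L=1; F->plug->F->R->G->L->E->refl->B->L'->A->R'->D->plug->D
Char 3 ('F'): step: R->0, L->2 (L advanced); F->plug->F->R->G->L->H->refl->D->L'->F->R'->E->plug->E

E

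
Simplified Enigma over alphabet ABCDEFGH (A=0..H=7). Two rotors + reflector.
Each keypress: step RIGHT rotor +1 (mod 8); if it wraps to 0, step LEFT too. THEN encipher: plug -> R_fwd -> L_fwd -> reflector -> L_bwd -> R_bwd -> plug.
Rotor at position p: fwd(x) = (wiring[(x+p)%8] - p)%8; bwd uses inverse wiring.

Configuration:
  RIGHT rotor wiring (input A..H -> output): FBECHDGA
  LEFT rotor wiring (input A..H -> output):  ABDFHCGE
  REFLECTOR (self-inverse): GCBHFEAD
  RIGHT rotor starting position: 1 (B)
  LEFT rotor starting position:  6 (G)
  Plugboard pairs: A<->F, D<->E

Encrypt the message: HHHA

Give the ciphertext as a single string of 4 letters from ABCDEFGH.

Char 1 ('H'): step: R->2, L=6; H->plug->H->R->H->L->E->refl->F->L'->E->R'->E->plug->D
Char 2 ('H'): step: R->3, L=6; H->plug->H->R->B->L->G->refl->A->L'->A->R'->C->plug->C
Char 3 ('H'): step: R->4, L=6; H->plug->H->R->G->L->B->refl->C->L'->C->R'->C->plug->C
Char 4 ('A'): step: R->5, L=6; A->plug->F->R->H->L->E->refl->F->L'->E->R'->E->plug->D

Answer: DCCD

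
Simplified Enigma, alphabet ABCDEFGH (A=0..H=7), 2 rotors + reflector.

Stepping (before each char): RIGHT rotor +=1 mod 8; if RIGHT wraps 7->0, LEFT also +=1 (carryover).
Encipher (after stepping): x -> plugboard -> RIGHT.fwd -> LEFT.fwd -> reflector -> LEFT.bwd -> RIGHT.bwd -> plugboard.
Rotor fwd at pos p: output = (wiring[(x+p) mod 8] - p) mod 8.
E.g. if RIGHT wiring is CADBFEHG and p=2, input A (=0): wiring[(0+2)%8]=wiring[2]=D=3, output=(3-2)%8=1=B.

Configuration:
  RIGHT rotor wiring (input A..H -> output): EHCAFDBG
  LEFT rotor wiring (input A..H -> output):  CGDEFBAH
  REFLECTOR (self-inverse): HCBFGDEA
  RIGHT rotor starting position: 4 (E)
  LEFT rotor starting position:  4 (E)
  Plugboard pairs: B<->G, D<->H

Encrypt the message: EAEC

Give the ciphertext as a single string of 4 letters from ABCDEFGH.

Answer: GHHA

Derivation:
Char 1 ('E'): step: R->5, L=4; E->plug->E->R->C->L->E->refl->G->L'->E->R'->B->plug->G
Char 2 ('A'): step: R->6, L=4; A->plug->A->R->D->L->D->refl->F->L'->B->R'->D->plug->H
Char 3 ('E'): step: R->7, L=4; E->plug->E->R->B->L->F->refl->D->L'->D->R'->D->plug->H
Char 4 ('C'): step: R->0, L->5 (L advanced); C->plug->C->R->C->L->C->refl->B->L'->E->R'->A->plug->A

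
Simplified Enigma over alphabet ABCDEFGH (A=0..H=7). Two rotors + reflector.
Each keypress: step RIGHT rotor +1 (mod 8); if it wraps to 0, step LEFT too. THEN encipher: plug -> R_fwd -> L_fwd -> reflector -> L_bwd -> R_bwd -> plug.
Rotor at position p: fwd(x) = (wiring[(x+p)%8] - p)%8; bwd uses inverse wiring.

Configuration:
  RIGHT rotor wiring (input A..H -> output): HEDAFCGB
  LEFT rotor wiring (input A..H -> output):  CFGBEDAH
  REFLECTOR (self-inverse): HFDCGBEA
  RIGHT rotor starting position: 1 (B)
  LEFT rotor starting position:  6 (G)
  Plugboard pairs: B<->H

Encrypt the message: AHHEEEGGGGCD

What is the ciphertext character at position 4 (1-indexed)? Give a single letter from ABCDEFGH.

Char 1 ('A'): step: R->2, L=6; A->plug->A->R->B->L->B->refl->F->L'->H->R'->F->plug->F
Char 2 ('H'): step: R->3, L=6; H->plug->B->R->C->L->E->refl->G->L'->G->R'->E->plug->E
Char 3 ('H'): step: R->4, L=6; H->plug->B->R->G->L->G->refl->E->L'->C->R'->C->plug->C
Char 4 ('E'): step: R->5, L=6; E->plug->E->R->H->L->F->refl->B->L'->B->R'->B->plug->H

H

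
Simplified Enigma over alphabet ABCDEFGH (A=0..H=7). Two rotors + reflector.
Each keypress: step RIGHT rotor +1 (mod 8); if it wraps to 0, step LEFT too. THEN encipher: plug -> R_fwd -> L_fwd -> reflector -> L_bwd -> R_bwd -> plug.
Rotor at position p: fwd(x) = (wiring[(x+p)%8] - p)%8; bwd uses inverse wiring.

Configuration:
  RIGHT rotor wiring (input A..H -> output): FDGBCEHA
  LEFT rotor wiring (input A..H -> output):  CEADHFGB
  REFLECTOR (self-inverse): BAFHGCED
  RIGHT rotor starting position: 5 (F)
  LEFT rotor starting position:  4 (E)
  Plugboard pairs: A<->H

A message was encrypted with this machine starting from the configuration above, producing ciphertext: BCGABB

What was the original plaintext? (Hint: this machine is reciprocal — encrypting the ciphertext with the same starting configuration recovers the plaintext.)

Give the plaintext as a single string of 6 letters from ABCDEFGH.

Answer: FBBBGA

Derivation:
Char 1 ('B'): step: R->6, L=4; B->plug->B->R->C->L->C->refl->F->L'->D->R'->F->plug->F
Char 2 ('C'): step: R->7, L=4; C->plug->C->R->E->L->G->refl->E->L'->G->R'->B->plug->B
Char 3 ('G'): step: R->0, L->5 (L advanced); G->plug->G->R->H->L->C->refl->F->L'->D->R'->B->plug->B
Char 4 ('A'): step: R->1, L=5; A->plug->H->R->E->L->H->refl->D->L'->F->R'->B->plug->B
Char 5 ('B'): step: R->2, L=5; B->plug->B->R->H->L->C->refl->F->L'->D->R'->G->plug->G
Char 6 ('B'): step: R->3, L=5; B->plug->B->R->H->L->C->refl->F->L'->D->R'->H->plug->A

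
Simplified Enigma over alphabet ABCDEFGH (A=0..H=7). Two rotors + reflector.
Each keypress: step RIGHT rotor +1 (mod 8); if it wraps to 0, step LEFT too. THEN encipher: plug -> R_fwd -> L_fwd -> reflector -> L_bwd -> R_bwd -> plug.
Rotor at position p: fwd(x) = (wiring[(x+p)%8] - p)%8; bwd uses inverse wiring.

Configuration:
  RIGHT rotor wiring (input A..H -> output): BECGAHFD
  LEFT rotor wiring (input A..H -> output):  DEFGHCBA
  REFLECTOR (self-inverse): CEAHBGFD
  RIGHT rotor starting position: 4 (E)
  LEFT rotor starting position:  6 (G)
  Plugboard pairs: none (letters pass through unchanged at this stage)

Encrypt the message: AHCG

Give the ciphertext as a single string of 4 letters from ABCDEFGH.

Answer: HBFF

Derivation:
Char 1 ('A'): step: R->5, L=6; A->plug->A->R->C->L->F->refl->G->L'->D->R'->H->plug->H
Char 2 ('H'): step: R->6, L=6; H->plug->H->R->B->L->C->refl->A->L'->F->R'->B->plug->B
Char 3 ('C'): step: R->7, L=6; C->plug->C->R->F->L->A->refl->C->L'->B->R'->F->plug->F
Char 4 ('G'): step: R->0, L->7 (L advanced); G->plug->G->R->F->L->A->refl->C->L'->H->R'->F->plug->F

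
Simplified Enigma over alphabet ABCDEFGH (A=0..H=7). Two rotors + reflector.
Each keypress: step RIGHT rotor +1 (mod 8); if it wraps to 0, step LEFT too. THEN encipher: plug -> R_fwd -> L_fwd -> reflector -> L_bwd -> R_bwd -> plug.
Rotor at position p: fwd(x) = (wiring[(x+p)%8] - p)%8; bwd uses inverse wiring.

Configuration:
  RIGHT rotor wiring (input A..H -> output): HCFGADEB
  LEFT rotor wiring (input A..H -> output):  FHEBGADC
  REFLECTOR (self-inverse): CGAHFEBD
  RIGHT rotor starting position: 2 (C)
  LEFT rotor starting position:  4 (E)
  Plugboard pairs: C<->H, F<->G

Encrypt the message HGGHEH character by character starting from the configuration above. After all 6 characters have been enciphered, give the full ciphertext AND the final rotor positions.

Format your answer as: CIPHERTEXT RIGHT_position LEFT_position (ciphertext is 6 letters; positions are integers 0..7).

Answer: EHAEGE 0 5

Derivation:
Char 1 ('H'): step: R->3, L=4; H->plug->C->R->A->L->C->refl->A->L'->G->R'->E->plug->E
Char 2 ('G'): step: R->4, L=4; G->plug->F->R->G->L->A->refl->C->L'->A->R'->C->plug->H
Char 3 ('G'): step: R->5, L=4; G->plug->F->R->A->L->C->refl->A->L'->G->R'->A->plug->A
Char 4 ('H'): step: R->6, L=4; H->plug->C->R->B->L->E->refl->F->L'->H->R'->E->plug->E
Char 5 ('E'): step: R->7, L=4; E->plug->E->R->H->L->F->refl->E->L'->B->R'->F->plug->G
Char 6 ('H'): step: R->0, L->5 (L advanced); H->plug->C->R->F->L->H->refl->D->L'->A->R'->E->plug->E
Final: ciphertext=EHAEGE, RIGHT=0, LEFT=5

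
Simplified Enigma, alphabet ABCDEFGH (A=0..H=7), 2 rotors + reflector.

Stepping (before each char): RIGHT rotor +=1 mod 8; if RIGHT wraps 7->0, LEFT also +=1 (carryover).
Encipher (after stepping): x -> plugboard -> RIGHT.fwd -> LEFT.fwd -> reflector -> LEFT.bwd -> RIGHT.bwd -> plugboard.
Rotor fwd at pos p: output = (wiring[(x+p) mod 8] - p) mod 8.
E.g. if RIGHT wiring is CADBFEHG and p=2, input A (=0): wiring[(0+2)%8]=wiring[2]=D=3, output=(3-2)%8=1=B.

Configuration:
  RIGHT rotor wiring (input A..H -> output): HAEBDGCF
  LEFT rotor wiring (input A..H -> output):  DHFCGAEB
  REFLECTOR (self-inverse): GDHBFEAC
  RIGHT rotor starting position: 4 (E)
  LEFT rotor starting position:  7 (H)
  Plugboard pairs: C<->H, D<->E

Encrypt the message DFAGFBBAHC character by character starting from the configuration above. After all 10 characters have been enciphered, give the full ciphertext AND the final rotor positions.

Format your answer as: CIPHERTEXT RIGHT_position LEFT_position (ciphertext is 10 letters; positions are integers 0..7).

Answer: EEFFBDEGFB 6 0

Derivation:
Char 1 ('D'): step: R->5, L=7; D->plug->E->R->D->L->G->refl->A->L'->C->R'->D->plug->E
Char 2 ('F'): step: R->6, L=7; F->plug->F->R->D->L->G->refl->A->L'->C->R'->D->plug->E
Char 3 ('A'): step: R->7, L=7; A->plug->A->R->G->L->B->refl->D->L'->E->R'->F->plug->F
Char 4 ('G'): step: R->0, L->0 (L advanced); G->plug->G->R->C->L->F->refl->E->L'->G->R'->F->plug->F
Char 5 ('F'): step: R->1, L=0; F->plug->F->R->B->L->H->refl->C->L'->D->R'->B->plug->B
Char 6 ('B'): step: R->2, L=0; B->plug->B->R->H->L->B->refl->D->L'->A->R'->E->plug->D
Char 7 ('B'): step: R->3, L=0; B->plug->B->R->A->L->D->refl->B->L'->H->R'->D->plug->E
Char 8 ('A'): step: R->4, L=0; A->plug->A->R->H->L->B->refl->D->L'->A->R'->G->plug->G
Char 9 ('H'): step: R->5, L=0; H->plug->C->R->A->L->D->refl->B->L'->H->R'->F->plug->F
Char 10 ('C'): step: R->6, L=0; C->plug->H->R->A->L->D->refl->B->L'->H->R'->B->plug->B
Final: ciphertext=EEFFBDEGFB, RIGHT=6, LEFT=0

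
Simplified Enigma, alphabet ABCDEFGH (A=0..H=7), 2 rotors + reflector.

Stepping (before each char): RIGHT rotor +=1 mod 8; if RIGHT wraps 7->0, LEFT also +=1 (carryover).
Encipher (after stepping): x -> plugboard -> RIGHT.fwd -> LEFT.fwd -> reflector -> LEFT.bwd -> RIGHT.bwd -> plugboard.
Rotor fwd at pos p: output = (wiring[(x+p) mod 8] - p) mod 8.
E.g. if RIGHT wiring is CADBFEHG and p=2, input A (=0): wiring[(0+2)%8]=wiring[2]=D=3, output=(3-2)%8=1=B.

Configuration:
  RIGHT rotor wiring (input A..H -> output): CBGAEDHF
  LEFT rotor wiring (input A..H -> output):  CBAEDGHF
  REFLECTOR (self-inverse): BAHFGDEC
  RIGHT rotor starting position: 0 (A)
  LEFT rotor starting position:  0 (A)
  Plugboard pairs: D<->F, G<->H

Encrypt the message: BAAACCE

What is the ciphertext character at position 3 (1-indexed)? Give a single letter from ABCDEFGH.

Char 1 ('B'): step: R->1, L=0; B->plug->B->R->F->L->G->refl->E->L'->D->R'->D->plug->F
Char 2 ('A'): step: R->2, L=0; A->plug->A->R->E->L->D->refl->F->L'->H->R'->H->plug->G
Char 3 ('A'): step: R->3, L=0; A->plug->A->R->F->L->G->refl->E->L'->D->R'->H->plug->G

G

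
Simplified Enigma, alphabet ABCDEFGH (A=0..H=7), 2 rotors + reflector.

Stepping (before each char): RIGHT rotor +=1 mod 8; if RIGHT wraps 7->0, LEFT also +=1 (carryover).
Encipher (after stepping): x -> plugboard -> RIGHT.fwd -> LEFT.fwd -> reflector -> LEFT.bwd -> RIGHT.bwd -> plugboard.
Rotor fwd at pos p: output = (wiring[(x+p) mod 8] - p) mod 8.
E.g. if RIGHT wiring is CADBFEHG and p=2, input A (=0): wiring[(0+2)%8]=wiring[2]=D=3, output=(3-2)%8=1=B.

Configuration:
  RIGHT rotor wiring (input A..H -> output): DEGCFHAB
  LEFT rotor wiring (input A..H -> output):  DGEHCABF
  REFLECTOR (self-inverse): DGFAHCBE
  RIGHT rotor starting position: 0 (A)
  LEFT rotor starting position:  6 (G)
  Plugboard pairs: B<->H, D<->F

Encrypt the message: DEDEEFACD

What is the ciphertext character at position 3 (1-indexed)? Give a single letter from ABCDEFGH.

Char 1 ('D'): step: R->1, L=6; D->plug->F->R->H->L->C->refl->F->L'->C->R'->H->plug->B
Char 2 ('E'): step: R->2, L=6; E->plug->E->R->G->L->E->refl->H->L'->B->R'->G->plug->G
Char 3 ('D'): step: R->3, L=6; D->plug->F->R->A->L->D->refl->A->L'->D->R'->H->plug->B

B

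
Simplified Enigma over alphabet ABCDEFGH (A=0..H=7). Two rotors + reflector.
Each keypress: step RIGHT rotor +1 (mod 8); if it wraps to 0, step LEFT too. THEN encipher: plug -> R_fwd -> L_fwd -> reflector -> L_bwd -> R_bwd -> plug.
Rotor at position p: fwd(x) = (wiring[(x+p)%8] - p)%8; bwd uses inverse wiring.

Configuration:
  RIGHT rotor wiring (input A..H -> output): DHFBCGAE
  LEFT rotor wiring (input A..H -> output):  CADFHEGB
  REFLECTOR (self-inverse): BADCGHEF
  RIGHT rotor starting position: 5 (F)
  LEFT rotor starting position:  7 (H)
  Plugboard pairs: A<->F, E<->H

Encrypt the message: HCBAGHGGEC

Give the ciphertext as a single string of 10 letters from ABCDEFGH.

Answer: BEDDBBHBFH

Derivation:
Char 1 ('H'): step: R->6, L=7; H->plug->E->R->H->L->H->refl->F->L'->G->R'->B->plug->B
Char 2 ('C'): step: R->7, L=7; C->plug->C->R->A->L->C->refl->D->L'->B->R'->H->plug->E
Char 3 ('B'): step: R->0, L->0 (L advanced); B->plug->B->R->H->L->B->refl->A->L'->B->R'->D->plug->D
Char 4 ('A'): step: R->1, L=0; A->plug->F->R->H->L->B->refl->A->L'->B->R'->D->plug->D
Char 5 ('G'): step: R->2, L=0; G->plug->G->R->B->L->A->refl->B->L'->H->R'->B->plug->B
Char 6 ('H'): step: R->3, L=0; H->plug->E->R->B->L->A->refl->B->L'->H->R'->B->plug->B
Char 7 ('G'): step: R->4, L=0; G->plug->G->R->B->L->A->refl->B->L'->H->R'->E->plug->H
Char 8 ('G'): step: R->5, L=0; G->plug->G->R->E->L->H->refl->F->L'->D->R'->B->plug->B
Char 9 ('E'): step: R->6, L=0; E->plug->H->R->A->L->C->refl->D->L'->C->R'->A->plug->F
Char 10 ('C'): step: R->7, L=0; C->plug->C->R->A->L->C->refl->D->L'->C->R'->E->plug->H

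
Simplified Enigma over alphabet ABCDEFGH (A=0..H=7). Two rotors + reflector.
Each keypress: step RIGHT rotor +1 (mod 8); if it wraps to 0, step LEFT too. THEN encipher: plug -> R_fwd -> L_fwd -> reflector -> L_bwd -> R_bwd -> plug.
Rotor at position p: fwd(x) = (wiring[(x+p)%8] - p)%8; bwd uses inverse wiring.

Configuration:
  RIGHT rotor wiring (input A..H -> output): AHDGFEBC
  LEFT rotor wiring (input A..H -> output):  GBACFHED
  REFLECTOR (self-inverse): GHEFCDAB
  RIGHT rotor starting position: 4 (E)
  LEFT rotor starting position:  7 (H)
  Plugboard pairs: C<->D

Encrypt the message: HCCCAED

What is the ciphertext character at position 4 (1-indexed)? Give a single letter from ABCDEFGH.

Char 1 ('H'): step: R->5, L=7; H->plug->H->R->A->L->E->refl->C->L'->C->R'->E->plug->E
Char 2 ('C'): step: R->6, L=7; C->plug->D->R->B->L->H->refl->B->L'->D->R'->A->plug->A
Char 3 ('C'): step: R->7, L=7; C->plug->D->R->E->L->D->refl->F->L'->H->R'->E->plug->E
Char 4 ('C'): step: R->0, L->0 (L advanced); C->plug->D->R->G->L->E->refl->C->L'->D->R'->C->plug->D

D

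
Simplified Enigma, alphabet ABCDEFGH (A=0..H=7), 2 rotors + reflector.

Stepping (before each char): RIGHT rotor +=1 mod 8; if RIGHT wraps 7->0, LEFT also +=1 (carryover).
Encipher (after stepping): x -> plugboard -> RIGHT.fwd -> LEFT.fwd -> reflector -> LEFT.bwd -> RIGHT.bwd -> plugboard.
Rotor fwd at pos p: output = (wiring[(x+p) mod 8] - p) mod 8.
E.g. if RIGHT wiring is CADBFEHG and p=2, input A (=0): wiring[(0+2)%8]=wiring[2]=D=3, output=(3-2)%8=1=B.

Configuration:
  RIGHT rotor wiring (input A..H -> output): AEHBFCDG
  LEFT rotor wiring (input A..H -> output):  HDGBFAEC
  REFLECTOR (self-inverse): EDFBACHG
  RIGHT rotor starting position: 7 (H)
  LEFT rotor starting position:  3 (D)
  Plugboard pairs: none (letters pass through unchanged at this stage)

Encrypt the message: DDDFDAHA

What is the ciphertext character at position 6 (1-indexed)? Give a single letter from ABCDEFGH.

Char 1 ('D'): step: R->0, L->4 (L advanced); D->plug->D->R->B->L->E->refl->A->L'->C->R'->F->plug->F
Char 2 ('D'): step: R->1, L=4; D->plug->D->R->E->L->D->refl->B->L'->A->R'->C->plug->C
Char 3 ('D'): step: R->2, L=4; D->plug->D->R->A->L->B->refl->D->L'->E->R'->F->plug->F
Char 4 ('F'): step: R->3, L=4; F->plug->F->R->F->L->H->refl->G->L'->D->R'->E->plug->E
Char 5 ('D'): step: R->4, L=4; D->plug->D->R->C->L->A->refl->E->L'->B->R'->A->plug->A
Char 6 ('A'): step: R->5, L=4; A->plug->A->R->F->L->H->refl->G->L'->D->R'->D->plug->D

D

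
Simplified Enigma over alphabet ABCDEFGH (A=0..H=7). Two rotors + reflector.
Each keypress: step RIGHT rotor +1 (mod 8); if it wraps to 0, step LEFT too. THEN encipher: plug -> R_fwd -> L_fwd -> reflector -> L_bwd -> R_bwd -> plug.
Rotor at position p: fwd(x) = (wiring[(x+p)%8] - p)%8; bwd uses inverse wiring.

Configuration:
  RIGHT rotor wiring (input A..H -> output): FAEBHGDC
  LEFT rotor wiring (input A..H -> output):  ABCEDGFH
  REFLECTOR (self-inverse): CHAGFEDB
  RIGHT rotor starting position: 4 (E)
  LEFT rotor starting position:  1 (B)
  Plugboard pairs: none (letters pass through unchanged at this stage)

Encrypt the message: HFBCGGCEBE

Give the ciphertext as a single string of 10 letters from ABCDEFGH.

Char 1 ('H'): step: R->5, L=1; H->plug->H->R->C->L->D->refl->G->L'->G->R'->B->plug->B
Char 2 ('F'): step: R->6, L=1; F->plug->F->R->D->L->C->refl->A->L'->A->R'->H->plug->H
Char 3 ('B'): step: R->7, L=1; B->plug->B->R->G->L->G->refl->D->L'->C->R'->E->plug->E
Char 4 ('C'): step: R->0, L->2 (L advanced); C->plug->C->R->E->L->D->refl->G->L'->G->R'->F->plug->F
Char 5 ('G'): step: R->1, L=2; G->plug->G->R->B->L->C->refl->A->L'->A->R'->C->plug->C
Char 6 ('G'): step: R->2, L=2; G->plug->G->R->D->L->E->refl->F->L'->F->R'->C->plug->C
Char 7 ('C'): step: R->3, L=2; C->plug->C->R->D->L->E->refl->F->L'->F->R'->G->plug->G
Char 8 ('E'): step: R->4, L=2; E->plug->E->R->B->L->C->refl->A->L'->A->R'->G->plug->G
Char 9 ('B'): step: R->5, L=2; B->plug->B->R->G->L->G->refl->D->L'->E->R'->G->plug->G
Char 10 ('E'): step: R->6, L=2; E->plug->E->R->G->L->G->refl->D->L'->E->R'->B->plug->B

Answer: BHEFCCGGGB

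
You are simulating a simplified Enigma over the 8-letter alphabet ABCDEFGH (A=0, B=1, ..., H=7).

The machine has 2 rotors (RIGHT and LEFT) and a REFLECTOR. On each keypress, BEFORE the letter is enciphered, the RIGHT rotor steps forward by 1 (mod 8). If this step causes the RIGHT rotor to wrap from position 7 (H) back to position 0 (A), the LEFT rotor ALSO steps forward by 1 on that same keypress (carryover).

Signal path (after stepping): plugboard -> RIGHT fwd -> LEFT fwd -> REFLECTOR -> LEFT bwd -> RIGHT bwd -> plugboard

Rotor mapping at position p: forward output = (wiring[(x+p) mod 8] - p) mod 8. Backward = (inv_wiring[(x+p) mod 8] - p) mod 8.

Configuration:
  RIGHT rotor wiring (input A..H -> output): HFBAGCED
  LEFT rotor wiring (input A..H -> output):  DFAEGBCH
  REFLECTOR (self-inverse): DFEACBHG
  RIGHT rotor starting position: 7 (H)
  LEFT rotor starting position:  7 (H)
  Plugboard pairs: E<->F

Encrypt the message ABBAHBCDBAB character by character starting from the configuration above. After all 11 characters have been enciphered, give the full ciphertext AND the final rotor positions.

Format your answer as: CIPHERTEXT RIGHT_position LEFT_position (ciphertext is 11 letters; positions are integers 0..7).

Answer: GGHDDEBBHGE 2 1

Derivation:
Char 1 ('A'): step: R->0, L->0 (L advanced); A->plug->A->R->H->L->H->refl->G->L'->E->R'->G->plug->G
Char 2 ('B'): step: R->1, L=0; B->plug->B->R->A->L->D->refl->A->L'->C->R'->G->plug->G
Char 3 ('B'): step: R->2, L=0; B->plug->B->R->G->L->C->refl->E->L'->D->R'->H->plug->H
Char 4 ('A'): step: R->3, L=0; A->plug->A->R->F->L->B->refl->F->L'->B->R'->D->plug->D
Char 5 ('H'): step: R->4, L=0; H->plug->H->R->E->L->G->refl->H->L'->H->R'->D->plug->D
Char 6 ('B'): step: R->5, L=0; B->plug->B->R->H->L->H->refl->G->L'->E->R'->F->plug->E
Char 7 ('C'): step: R->6, L=0; C->plug->C->R->B->L->F->refl->B->L'->F->R'->B->plug->B
Char 8 ('D'): step: R->7, L=0; D->plug->D->R->C->L->A->refl->D->L'->A->R'->B->plug->B
Char 9 ('B'): step: R->0, L->1 (L advanced); B->plug->B->R->F->L->B->refl->F->L'->D->R'->H->plug->H
Char 10 ('A'): step: R->1, L=1; A->plug->A->R->E->L->A->refl->D->L'->C->R'->G->plug->G
Char 11 ('B'): step: R->2, L=1; B->plug->B->R->G->L->G->refl->H->L'->B->R'->F->plug->E
Final: ciphertext=GGHDDEBBHGE, RIGHT=2, LEFT=1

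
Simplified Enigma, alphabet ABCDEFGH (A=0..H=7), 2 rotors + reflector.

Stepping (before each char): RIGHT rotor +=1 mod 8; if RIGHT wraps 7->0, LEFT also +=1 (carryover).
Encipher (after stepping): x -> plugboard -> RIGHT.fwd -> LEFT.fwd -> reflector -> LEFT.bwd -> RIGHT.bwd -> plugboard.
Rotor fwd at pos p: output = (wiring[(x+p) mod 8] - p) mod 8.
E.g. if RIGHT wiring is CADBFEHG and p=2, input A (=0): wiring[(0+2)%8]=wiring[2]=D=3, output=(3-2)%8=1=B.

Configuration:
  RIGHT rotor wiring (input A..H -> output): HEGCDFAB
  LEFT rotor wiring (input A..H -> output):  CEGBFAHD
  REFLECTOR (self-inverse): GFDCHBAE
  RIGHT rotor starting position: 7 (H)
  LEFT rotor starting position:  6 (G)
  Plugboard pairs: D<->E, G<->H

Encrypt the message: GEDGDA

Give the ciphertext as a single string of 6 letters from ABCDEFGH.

Char 1 ('G'): step: R->0, L->7 (L advanced); G->plug->H->R->B->L->D->refl->C->L'->E->R'->B->plug->B
Char 2 ('E'): step: R->1, L=7; E->plug->D->R->C->L->F->refl->B->L'->G->R'->H->plug->G
Char 3 ('D'): step: R->2, L=7; D->plug->E->R->G->L->B->refl->F->L'->C->R'->H->plug->G
Char 4 ('G'): step: R->3, L=7; G->plug->H->R->D->L->H->refl->E->L'->A->R'->B->plug->B
Char 5 ('D'): step: R->4, L=7; D->plug->E->R->D->L->H->refl->E->L'->A->R'->F->plug->F
Char 6 ('A'): step: R->5, L=7; A->plug->A->R->A->L->E->refl->H->L'->D->R'->B->plug->B

Answer: BGGBFB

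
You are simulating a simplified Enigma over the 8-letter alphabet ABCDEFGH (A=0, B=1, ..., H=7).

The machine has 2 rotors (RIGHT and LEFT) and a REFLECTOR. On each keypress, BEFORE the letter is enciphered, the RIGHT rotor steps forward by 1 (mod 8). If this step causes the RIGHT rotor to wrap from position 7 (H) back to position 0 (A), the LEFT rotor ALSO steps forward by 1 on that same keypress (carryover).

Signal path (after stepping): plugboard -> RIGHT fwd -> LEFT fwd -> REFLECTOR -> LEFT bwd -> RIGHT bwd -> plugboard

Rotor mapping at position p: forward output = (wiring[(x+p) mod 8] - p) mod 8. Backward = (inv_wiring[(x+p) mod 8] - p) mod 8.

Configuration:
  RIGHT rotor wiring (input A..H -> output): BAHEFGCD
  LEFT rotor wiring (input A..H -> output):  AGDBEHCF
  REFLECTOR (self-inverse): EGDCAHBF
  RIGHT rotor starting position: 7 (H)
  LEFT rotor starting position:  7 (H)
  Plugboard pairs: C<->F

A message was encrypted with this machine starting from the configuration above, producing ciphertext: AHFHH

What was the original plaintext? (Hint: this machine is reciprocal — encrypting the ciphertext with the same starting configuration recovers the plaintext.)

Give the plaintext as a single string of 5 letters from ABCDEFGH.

Char 1 ('A'): step: R->0, L->0 (L advanced); A->plug->A->R->B->L->G->refl->B->L'->D->R'->H->plug->H
Char 2 ('H'): step: R->1, L=0; H->plug->H->R->A->L->A->refl->E->L'->E->R'->D->plug->D
Char 3 ('F'): step: R->2, L=0; F->plug->C->R->D->L->B->refl->G->L'->B->R'->F->plug->C
Char 4 ('H'): step: R->3, L=0; H->plug->H->R->E->L->E->refl->A->L'->A->R'->E->plug->E
Char 5 ('H'): step: R->4, L=0; H->plug->H->R->A->L->A->refl->E->L'->E->R'->F->plug->C

Answer: HDCEC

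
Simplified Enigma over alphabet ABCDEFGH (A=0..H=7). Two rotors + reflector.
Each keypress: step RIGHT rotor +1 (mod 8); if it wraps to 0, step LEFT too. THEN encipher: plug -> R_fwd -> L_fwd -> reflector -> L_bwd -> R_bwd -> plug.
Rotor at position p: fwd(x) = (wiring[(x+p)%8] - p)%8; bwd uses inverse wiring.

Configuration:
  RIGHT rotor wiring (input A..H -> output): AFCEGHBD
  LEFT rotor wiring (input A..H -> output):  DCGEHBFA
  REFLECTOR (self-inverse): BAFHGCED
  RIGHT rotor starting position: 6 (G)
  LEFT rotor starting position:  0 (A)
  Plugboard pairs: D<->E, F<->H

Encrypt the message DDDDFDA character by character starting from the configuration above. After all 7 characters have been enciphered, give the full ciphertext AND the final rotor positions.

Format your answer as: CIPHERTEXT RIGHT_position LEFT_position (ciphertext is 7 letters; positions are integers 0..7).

Char 1 ('D'): step: R->7, L=0; D->plug->E->R->F->L->B->refl->A->L'->H->R'->F->plug->H
Char 2 ('D'): step: R->0, L->1 (L advanced); D->plug->E->R->G->L->H->refl->D->L'->C->R'->C->plug->C
Char 3 ('D'): step: R->1, L=1; D->plug->E->R->G->L->H->refl->D->L'->C->R'->G->plug->G
Char 4 ('D'): step: R->2, L=1; D->plug->E->R->H->L->C->refl->F->L'->B->R'->F->plug->H
Char 5 ('F'): step: R->3, L=1; F->plug->H->R->H->L->C->refl->F->L'->B->R'->A->plug->A
Char 6 ('D'): step: R->4, L=1; D->plug->E->R->E->L->A->refl->B->L'->A->R'->H->plug->F
Char 7 ('A'): step: R->5, L=1; A->plug->A->R->C->L->D->refl->H->L'->G->R'->C->plug->C
Final: ciphertext=HCGHAFC, RIGHT=5, LEFT=1

Answer: HCGHAFC 5 1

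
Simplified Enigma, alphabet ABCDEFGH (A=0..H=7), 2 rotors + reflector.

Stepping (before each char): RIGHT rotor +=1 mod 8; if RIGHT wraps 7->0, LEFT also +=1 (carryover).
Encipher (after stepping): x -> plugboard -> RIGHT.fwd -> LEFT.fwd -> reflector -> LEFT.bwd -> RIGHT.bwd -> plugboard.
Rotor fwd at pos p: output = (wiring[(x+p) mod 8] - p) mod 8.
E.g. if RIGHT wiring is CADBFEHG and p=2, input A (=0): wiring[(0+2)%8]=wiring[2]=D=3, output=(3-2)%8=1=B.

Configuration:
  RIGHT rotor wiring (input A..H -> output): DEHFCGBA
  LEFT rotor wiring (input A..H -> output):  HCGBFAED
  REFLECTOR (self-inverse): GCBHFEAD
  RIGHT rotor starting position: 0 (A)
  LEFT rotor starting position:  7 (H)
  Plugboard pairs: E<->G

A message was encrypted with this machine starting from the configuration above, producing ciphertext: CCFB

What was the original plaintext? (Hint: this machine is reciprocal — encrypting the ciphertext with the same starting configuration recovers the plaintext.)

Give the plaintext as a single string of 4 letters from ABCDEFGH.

Char 1 ('C'): step: R->1, L=7; C->plug->C->R->E->L->C->refl->B->L'->G->R'->B->plug->B
Char 2 ('C'): step: R->2, L=7; C->plug->C->R->A->L->E->refl->F->L'->H->R'->E->plug->G
Char 3 ('F'): step: R->3, L=7; F->plug->F->R->A->L->E->refl->F->L'->H->R'->B->plug->B
Char 4 ('B'): step: R->4, L=7; B->plug->B->R->C->L->D->refl->H->L'->D->R'->G->plug->E

Answer: BGBE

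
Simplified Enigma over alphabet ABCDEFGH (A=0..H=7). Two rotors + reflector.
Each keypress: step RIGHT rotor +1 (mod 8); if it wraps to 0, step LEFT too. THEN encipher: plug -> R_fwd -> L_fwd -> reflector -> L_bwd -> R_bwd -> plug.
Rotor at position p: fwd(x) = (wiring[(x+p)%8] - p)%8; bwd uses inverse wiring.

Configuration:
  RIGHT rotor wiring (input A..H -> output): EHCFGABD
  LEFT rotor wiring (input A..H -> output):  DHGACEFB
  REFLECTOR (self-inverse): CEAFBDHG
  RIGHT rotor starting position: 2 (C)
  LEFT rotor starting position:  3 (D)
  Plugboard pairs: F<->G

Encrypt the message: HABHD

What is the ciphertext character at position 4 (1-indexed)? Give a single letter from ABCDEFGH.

Char 1 ('H'): step: R->3, L=3; H->plug->H->R->H->L->D->refl->F->L'->A->R'->E->plug->E
Char 2 ('A'): step: R->4, L=3; A->plug->A->R->C->L->B->refl->E->L'->G->R'->G->plug->F
Char 3 ('B'): step: R->5, L=3; B->plug->B->R->E->L->G->refl->H->L'->B->R'->H->plug->H
Char 4 ('H'): step: R->6, L=3; H->plug->H->R->C->L->B->refl->E->L'->G->R'->C->plug->C

C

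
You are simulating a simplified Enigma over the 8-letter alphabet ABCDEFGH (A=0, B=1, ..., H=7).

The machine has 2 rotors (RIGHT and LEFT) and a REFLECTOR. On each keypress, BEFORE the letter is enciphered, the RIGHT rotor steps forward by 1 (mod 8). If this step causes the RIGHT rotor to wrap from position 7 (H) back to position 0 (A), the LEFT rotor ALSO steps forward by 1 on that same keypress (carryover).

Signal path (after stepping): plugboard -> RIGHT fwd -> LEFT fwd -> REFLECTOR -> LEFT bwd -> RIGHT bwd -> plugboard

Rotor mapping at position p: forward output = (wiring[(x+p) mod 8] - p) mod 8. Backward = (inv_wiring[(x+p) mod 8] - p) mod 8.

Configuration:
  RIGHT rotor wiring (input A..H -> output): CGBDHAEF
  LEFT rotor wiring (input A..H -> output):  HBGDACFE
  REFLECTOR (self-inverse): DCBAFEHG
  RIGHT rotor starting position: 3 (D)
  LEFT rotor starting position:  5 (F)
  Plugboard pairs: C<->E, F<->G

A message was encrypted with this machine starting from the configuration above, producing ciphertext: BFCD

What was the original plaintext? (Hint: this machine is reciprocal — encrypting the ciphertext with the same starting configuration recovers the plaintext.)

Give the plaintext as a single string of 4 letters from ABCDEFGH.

Answer: EHGA

Derivation:
Char 1 ('B'): step: R->4, L=5; B->plug->B->R->E->L->E->refl->F->L'->A->R'->C->plug->E
Char 2 ('F'): step: R->5, L=5; F->plug->G->R->G->L->G->refl->H->L'->C->R'->H->plug->H
Char 3 ('C'): step: R->6, L=5; C->plug->E->R->D->L->C->refl->B->L'->F->R'->F->plug->G
Char 4 ('D'): step: R->7, L=5; D->plug->D->R->C->L->H->refl->G->L'->G->R'->A->plug->A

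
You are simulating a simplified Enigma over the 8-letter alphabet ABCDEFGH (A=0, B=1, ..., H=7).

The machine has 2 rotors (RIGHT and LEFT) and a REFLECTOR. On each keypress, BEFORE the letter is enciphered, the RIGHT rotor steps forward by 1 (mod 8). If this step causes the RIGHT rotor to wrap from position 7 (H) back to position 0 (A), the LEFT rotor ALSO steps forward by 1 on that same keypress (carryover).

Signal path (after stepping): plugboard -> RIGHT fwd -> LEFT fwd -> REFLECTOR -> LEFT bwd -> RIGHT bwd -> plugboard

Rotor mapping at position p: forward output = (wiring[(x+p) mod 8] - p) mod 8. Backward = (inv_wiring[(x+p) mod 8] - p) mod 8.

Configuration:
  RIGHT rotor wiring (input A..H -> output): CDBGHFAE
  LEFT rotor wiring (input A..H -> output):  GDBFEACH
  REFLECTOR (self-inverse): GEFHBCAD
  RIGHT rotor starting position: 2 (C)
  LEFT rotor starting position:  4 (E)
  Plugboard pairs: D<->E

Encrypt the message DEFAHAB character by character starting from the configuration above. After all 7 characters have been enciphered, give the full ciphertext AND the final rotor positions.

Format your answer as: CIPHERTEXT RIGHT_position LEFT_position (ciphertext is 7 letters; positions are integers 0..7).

Answer: FHDFDCF 1 5

Derivation:
Char 1 ('D'): step: R->3, L=4; D->plug->E->R->B->L->E->refl->B->L'->H->R'->F->plug->F
Char 2 ('E'): step: R->4, L=4; E->plug->D->R->A->L->A->refl->G->L'->C->R'->H->plug->H
Char 3 ('F'): step: R->5, L=4; F->plug->F->R->E->L->C->refl->F->L'->G->R'->E->plug->D
Char 4 ('A'): step: R->6, L=4; A->plug->A->R->C->L->G->refl->A->L'->A->R'->F->plug->F
Char 5 ('H'): step: R->7, L=4; H->plug->H->R->B->L->E->refl->B->L'->H->R'->E->plug->D
Char 6 ('A'): step: R->0, L->5 (L advanced); A->plug->A->R->C->L->C->refl->F->L'->B->R'->C->plug->C
Char 7 ('B'): step: R->1, L=5; B->plug->B->R->A->L->D->refl->H->L'->H->R'->F->plug->F
Final: ciphertext=FHDFDCF, RIGHT=1, LEFT=5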